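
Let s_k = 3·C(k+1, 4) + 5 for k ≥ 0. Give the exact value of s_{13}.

3008

C(14, 4) = 1001, so s_{13} = 3008.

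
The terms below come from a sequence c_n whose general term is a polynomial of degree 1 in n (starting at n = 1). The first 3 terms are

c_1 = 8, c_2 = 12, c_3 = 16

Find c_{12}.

52

1st diffs: 4, 4 (constant).
So c_n = 4n + 4.
Evaluating at n = 12 gives c_{12} = 52.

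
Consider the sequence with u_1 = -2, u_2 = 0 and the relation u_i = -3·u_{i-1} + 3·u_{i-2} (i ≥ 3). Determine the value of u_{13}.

-3045762

Applying the relation repeatedly:
u_3 = -6; u_4 = 18; u_5 = -72; …; u_{10} = 55890; u_{11} = -211896; u_{12} = 803358; u_{13} = -3045762.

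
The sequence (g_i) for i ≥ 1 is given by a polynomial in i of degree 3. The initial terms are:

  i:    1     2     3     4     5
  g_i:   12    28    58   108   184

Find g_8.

1st diffs: 16, 30, 50, 76.
2nd diffs: 14, 20, 26.
3rd diffs: 6, 6 (constant).
Newton forward-difference form: g_i = 12 + 16·C(i-1,1) + 14·C(i-1,2) + 6·C(i-1,3).
At i = 8: i-1 = 7, so g_8 = 12 + 112 + 294 + 210 = 628.

628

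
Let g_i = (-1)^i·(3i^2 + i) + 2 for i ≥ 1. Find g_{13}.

(-1)^13 = -1; 3i^2 + i at i=13 is 520; so g_{13} = -518.

-518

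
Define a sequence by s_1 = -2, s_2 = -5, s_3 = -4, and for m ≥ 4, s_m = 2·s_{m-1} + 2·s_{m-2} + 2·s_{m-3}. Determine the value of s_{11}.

-37720

Applying the relation repeatedly:
s_4 = -22;  s_5 = -62;  s_6 = -176;  s_7 = -520;  s_8 = -1516;  s_9 = -4424;  s_{10} = -12920;  s_{11} = -37720.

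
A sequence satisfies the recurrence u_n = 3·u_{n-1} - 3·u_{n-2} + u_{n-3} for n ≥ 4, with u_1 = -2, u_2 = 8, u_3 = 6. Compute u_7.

-122

Step forward from the initial values:
u_4 = -8;  u_5 = -34;  u_6 = -72;  u_7 = -122.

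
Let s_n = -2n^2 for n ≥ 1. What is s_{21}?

s_{21} = -2·21^2 = -882.

-882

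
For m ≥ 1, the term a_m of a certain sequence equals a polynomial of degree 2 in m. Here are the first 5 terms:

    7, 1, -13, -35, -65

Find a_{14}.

-695

1st diffs: -6, -14, -22, -30.
2nd diffs: -8, -8, -8 (constant).
Newton forward-difference form: a_m = 7 + (-6)·C(m-1,1) + (-8)·C(m-1,2).
At m = 14: m-1 = 13, so a_{14} = 7 - 78 - 624 = -695.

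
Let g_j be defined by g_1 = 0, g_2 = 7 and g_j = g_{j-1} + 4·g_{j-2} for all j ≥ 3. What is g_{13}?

135135

Iterate the recurrence:
g_3 = 7, g_4 = 35, g_5 = 63, …, g_{10} = 8155, g_{11} = 20503, g_{12} = 53123, g_{13} = 135135.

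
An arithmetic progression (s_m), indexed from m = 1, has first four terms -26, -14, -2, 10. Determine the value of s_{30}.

Common difference d = 12.
s_m = -26 + (m - 1)·12.
s_{30} = -26 + 29·12 = 322.

322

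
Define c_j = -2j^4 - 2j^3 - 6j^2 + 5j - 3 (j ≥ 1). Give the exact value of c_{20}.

c_{20} = -2·20^4 - 2·20^3 - 6·20^2 + 5·20 - 3 = -338303.

-338303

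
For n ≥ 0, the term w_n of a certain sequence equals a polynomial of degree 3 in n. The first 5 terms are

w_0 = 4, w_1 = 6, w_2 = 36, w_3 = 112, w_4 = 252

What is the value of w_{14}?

1st diffs: 2, 30, 76, 140.
2nd diffs: 28, 46, 64.
3rd diffs: 18, 18 (constant).
Newton forward-difference form: w_n = 4 + 2·C(n,1) + 28·C(n,2) + 18·C(n,3).
At n = 14: n = 14, so w_{14} = 4 + 28 + 2548 + 6552 = 9132.

9132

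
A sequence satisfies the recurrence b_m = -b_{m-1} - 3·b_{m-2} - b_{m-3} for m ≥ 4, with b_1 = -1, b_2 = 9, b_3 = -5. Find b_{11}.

-821

Compute successive terms:
b_4 = -21  b_5 = 27  b_6 = 41  b_7 = -101  b_8 = -49  b_9 = 311  b_{10} = -63  b_{11} = -821.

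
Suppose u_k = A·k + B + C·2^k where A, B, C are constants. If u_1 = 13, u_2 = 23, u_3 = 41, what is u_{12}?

At k = 1, 2, 3: A + B + 2C = 13; 2A + B + 4C = 23; 3A + B + 8C = 41.
Subtracting the first from the second: A + 2C = 10.
Subtracting the second from the third: A + 4C = 18.
Solving: C = 4, A = 2, then B = 3.
Hence u_{12} = 2·12 + 3 + 4·4096 = 16411.

16411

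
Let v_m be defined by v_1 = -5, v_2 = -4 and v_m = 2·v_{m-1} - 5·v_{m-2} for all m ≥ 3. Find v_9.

Applying the relation repeatedly:
v_3 = 17;  v_4 = 54;  v_5 = 23;  v_6 = -224;  v_7 = -563;  v_8 = -6;  v_9 = 2803.

2803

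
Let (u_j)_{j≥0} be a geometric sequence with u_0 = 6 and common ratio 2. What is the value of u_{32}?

25769803776

u_j = 6·2^(j-0).
u_{32} = 6·2^32 = 25769803776.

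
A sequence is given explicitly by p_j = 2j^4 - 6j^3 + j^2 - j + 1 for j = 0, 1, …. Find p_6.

1327

p_6 = 2·6^4 - 6·6^3 + 1·6^2 - 1·6 + 1 = 1327.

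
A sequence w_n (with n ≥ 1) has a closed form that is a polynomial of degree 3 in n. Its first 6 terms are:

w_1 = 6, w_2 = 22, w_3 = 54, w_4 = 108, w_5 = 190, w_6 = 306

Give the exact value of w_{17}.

1st diffs: 16, 32, 54, 82, 116.
2nd diffs: 16, 22, 28, 34.
3rd diffs: 6, 6, 6 (constant).
Newton forward-difference form: w_n = 6 + 16·C(n-1,1) + 16·C(n-1,2) + 6·C(n-1,3).
At n = 17: n-1 = 16, so w_{17} = 6 + 256 + 1920 + 3360 = 5542.

5542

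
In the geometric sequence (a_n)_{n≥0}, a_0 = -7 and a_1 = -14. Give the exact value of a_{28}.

-1879048192

Common ratio r = 2.
a_n = (-7)·2^(n-0).
a_{28} = (-7)·2^28 = -1879048192.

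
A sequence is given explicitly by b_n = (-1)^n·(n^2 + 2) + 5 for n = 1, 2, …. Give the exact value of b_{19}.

(-1)^19 = -1; n^2 + 2 at n=19 is 363; so b_{19} = -358.

-358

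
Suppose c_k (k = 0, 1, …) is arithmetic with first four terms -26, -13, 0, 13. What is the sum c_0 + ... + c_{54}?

Common difference d = 13.
c_k = -26 + (k - 0)·13.
c_{54} = 676; S = 55·(-26 + 676)/2 = 17875.

17875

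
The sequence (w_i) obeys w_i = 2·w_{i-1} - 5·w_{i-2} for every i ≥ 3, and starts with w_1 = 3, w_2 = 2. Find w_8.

Compute successive terms:
w_3 = -11, w_4 = -32, w_5 = -9, w_6 = 142, w_7 = 329, w_8 = -52.

-52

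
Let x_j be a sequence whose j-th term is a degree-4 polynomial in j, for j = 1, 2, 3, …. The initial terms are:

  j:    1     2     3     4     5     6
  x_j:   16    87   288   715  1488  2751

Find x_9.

1st diffs: 71, 201, 427, 773, 1263.
2nd diffs: 130, 226, 346, 490.
3rd diffs: 96, 120, 144.
4th diffs: 24, 24 (constant).
So x_j = j^4 + 6j^3 + 4j^2 + 2j + 3.
Evaluating at j = 9 gives x_9 = 11280.

11280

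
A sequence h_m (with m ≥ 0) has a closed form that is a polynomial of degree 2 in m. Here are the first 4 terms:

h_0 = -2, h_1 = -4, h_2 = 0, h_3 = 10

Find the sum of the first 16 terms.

3088

1st diffs: -2, 4, 10.
2nd diffs: 6, 6 (constant).
Newton forward-difference form: h_m = -2 + (-2)·C(m,1) + 6·C(m,2).
Continuing: …, 26, 48, 76, 110, …, h_{15} = 598.
Summing m = 0..15 (16 terms) gives 3088.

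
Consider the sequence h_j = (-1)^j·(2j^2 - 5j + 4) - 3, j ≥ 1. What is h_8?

89

(-1)^8 = 1; 2j^2 - 5j + 4 at j=8 is 92; so h_8 = 89.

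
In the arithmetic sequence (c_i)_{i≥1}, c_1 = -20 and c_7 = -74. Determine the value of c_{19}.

Common difference d = (-74 - (-20)) / (7 - 1) = -9.
c_i = -20 + (i - 1)·(-9).
c_{19} = -20 + 18·(-9) = -182.

-182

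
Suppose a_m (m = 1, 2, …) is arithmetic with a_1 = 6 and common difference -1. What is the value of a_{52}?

-45

a_m = 6 + (m - 1)·(-1).
a_{52} = 6 + 51·(-1) = -45.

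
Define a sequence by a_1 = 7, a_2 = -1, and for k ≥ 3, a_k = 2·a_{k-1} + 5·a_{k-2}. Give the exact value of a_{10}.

128959

Compute successive terms:
a_3 = 33;  a_4 = 61;  a_5 = 287;  a_6 = 879;  a_7 = 3193;  a_8 = 10781;  a_9 = 37527;  a_{10} = 128959.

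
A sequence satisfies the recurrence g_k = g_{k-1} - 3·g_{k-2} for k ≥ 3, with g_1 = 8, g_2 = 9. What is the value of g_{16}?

Applying the relation repeatedly:
g_3 = -15, g_4 = -42, g_5 = 3, …, g_{13} = -4632, g_{14} = -9231, g_{15} = 4665, g_{16} = 32358.

32358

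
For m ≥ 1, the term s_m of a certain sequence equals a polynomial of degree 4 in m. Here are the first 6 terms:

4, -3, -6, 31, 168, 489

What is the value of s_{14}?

1st diffs: -7, -3, 37, 137, 321.
2nd diffs: 4, 40, 100, 184.
3rd diffs: 36, 60, 84.
4th diffs: 24, 24 (constant).
So s_m = m^4 - 4m^3 + m^2 + 3m + 3.
Evaluating at m = 14 gives s_{14} = 27681.

27681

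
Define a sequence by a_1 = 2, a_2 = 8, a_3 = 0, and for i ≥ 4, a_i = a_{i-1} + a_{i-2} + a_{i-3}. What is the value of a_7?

Applying the relation repeatedly:
a_4 = 10, a_5 = 18, a_6 = 28, a_7 = 56.

56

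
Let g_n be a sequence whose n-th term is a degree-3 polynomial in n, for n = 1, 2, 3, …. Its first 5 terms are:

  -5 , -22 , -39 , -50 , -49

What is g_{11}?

1st diffs: -17, -17, -11, 1.
2nd diffs: 0, 6, 12.
3rd diffs: 6, 6 (constant).
Newton forward-difference form: g_n = -5 + (-17)·C(n-1,1) + 6·C(n-1,3).
At n = 11: n-1 = 10, so g_{11} = -5 - 170 + 720 = 545.

545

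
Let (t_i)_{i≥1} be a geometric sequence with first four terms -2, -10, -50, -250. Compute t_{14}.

Common ratio r = 5.
t_i = (-2)·5^(i-1).
t_{14} = (-2)·5^13 = -2441406250.

-2441406250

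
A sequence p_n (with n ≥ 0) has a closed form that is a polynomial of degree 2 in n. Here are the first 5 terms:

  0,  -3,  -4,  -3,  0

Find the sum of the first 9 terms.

60

1st diffs: -3, -1, 1, 3.
2nd diffs: 2, 2, 2 (constant).
So p_n = n^2 - 4n.
Continuing: 5, 12, 21, 32.
Summing n = 0..8 (9 terms) gives 60.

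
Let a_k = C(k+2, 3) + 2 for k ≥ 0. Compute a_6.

C(8, 3) = 56, so a_6 = 58.

58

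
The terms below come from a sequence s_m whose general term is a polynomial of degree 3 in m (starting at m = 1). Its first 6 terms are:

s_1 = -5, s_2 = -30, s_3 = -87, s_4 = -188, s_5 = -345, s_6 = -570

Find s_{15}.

1st diffs: -25, -57, -101, -157, -225.
2nd diffs: -32, -44, -56, -68.
3rd diffs: -12, -12, -12 (constant).
Newton forward-difference form: s_m = -5 + (-25)·C(m-1,1) + (-32)·C(m-1,2) + (-12)·C(m-1,3).
At m = 15: m-1 = 14, so s_{15} = -5 - 350 - 2912 - 4368 = -7635.

-7635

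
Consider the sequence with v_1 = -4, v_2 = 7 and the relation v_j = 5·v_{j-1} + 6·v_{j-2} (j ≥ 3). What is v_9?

v_3 = 11;  v_4 = 97;  v_5 = 551;  v_6 = 3337;  v_7 = 19991;  v_8 = 119977;  v_9 = 719831.
(Characteristic roots are 6 and -1.)

719831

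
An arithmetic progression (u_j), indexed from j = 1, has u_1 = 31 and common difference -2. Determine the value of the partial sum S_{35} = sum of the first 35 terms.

-105

u_j = 31 + (j - 1)·(-2).
u_{35} = -37; S = 35·(31 + (-37))/2 = -105.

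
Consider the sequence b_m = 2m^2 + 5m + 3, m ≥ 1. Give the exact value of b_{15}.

528

b_{15} = 2·15^2 + 5·15 + 3 = 528.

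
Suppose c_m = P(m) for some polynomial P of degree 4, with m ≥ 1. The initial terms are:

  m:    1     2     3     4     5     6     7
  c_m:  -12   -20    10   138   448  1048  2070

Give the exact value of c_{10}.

1st diffs: -8, 30, 128, 310, 600, 1022.
2nd diffs: 38, 98, 182, 290, 422.
3rd diffs: 60, 84, 108, 132.
4th diffs: 24, 24, 24 (constant).
Newton forward-difference form: c_m = -12 + (-8)·C(m-1,1) + 38·C(m-1,2) + 60·C(m-1,3) + 24·C(m-1,4).
At m = 10: m-1 = 9, so c_{10} = -12 - 72 + 1368 + 5040 + 3024 = 9348.

9348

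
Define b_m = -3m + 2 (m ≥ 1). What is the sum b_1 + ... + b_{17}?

Over m = 1..17: Σm = 153.
Total = (-3)·153 + (2)·17 = -425.

-425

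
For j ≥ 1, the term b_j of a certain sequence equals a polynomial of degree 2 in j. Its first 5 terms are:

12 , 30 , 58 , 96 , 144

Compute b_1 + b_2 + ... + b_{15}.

6620

1st diffs: 18, 28, 38, 48.
2nd diffs: 10, 10, 10 (constant).
Newton forward-difference form: b_j = 12 + 18·C(j-1,1) + 10·C(j-1,2).
Continuing: …, 202, 270, 348, 436, …, b_{15} = 1174.
Summing j = 1..15 (15 terms) gives 6620.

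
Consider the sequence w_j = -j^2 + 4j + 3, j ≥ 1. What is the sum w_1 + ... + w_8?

Over j = 1..8: Σj = 36, Σj² = 204.
Total = (-1)·204 + (4)·36 + (3)·8 = -36.

-36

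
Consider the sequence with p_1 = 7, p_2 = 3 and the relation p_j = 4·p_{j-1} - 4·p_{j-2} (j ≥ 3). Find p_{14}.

-528384

Applying the relation repeatedly:
p_3 = -16, p_4 = -76, p_5 = -240, …, p_{11} = -49152, p_{12} = -109568, p_{13} = -241664, p_{14} = -528384.
(Characteristic roots are 2 and 2.)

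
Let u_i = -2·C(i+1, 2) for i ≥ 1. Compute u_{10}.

-110

C(11, 2) = 55, so u_{10} = -110.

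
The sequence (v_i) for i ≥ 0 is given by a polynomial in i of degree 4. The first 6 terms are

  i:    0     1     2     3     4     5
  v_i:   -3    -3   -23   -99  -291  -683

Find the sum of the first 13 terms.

1st diffs: 0, -20, -76, -192, -392.
2nd diffs: -20, -56, -116, -200.
3rd diffs: -36, -60, -84.
4th diffs: -24, -24 (constant).
Newton forward-difference form: v_i = -3 + (-20)·C(i,2) + (-36)·C(i,3) + (-24)·C(i,4).
Continuing: …, -1383, -2523, -4259, -6771, …, v_{12} = -21123.
Summing i = 0..12 (13 terms) gives -62387.

-62387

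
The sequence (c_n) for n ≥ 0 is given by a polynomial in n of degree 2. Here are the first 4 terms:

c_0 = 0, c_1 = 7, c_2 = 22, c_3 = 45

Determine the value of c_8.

280

1st diffs: 7, 15, 23.
2nd diffs: 8, 8 (constant).
Newton forward-difference form: c_n = 7·C(n,1) + 8·C(n,2).
At n = 8: n = 8, so c_8 = 56 + 224 = 280.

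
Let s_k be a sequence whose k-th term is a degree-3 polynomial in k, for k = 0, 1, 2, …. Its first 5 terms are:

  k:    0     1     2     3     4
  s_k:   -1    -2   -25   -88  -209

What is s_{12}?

1st diffs: -1, -23, -63, -121.
2nd diffs: -22, -40, -58.
3rd diffs: -18, -18 (constant).
Newton forward-difference form: s_k = -1 + (-1)·C(k,1) + (-22)·C(k,2) + (-18)·C(k,3).
At k = 12: k = 12, so s_{12} = -1 - 12 - 1452 - 3960 = -5425.

-5425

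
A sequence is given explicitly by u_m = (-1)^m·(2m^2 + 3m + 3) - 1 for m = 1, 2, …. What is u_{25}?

(-1)^25 = -1; 2m^2 + 3m + 3 at m=25 is 1328; so u_{25} = -1329.

-1329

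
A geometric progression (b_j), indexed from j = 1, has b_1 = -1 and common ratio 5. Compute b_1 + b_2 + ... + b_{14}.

b_j = (-1)·5^(j-1).
S = (-1)·(5^14 - 1)/(5 - 1) = (-1)·(6103515625 - 1)/(4) = -1525878906.

-1525878906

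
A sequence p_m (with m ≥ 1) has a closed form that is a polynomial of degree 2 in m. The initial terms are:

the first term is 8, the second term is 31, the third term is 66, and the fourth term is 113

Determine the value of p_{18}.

1st diffs: 23, 35, 47.
2nd diffs: 12, 12 (constant).
Newton forward-difference form: p_m = 8 + 23·C(m-1,1) + 12·C(m-1,2).
At m = 18: m-1 = 17, so p_{18} = 8 + 391 + 1632 = 2031.

2031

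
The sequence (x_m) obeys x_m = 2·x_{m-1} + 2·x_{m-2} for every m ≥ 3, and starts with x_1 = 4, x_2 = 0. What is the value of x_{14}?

Applying the relation repeatedly:
x_3 = 8  x_4 = 16  x_5 = 48  …  x_{11} = 19584  x_{12} = 53504  x_{13} = 146176  x_{14} = 399360.

399360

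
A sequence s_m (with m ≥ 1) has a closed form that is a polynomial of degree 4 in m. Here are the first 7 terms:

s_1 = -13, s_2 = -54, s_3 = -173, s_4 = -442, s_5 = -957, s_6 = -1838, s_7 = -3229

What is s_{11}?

-17613

1st diffs: -41, -119, -269, -515, -881, -1391.
2nd diffs: -78, -150, -246, -366, -510.
3rd diffs: -72, -96, -120, -144.
4th diffs: -24, -24, -24 (constant).
Newton forward-difference form: s_m = -13 + (-41)·C(m-1,1) + (-78)·C(m-1,2) + (-72)·C(m-1,3) + (-24)·C(m-1,4).
At m = 11: m-1 = 10, so s_{11} = -13 - 410 - 3510 - 8640 - 5040 = -17613.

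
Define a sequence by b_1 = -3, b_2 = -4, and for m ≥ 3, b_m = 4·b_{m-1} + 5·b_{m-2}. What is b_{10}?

Applying the relation repeatedly:
b_3 = -31; b_4 = -144; b_5 = -731; b_6 = -3644; b_7 = -18231; b_8 = -91144; b_9 = -455731; b_{10} = -2278644.
(Characteristic roots are 5 and -1.)

-2278644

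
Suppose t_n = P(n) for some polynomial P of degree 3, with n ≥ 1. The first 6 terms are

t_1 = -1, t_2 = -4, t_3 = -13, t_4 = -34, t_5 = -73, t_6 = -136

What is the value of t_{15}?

1st diffs: -3, -9, -21, -39, -63.
2nd diffs: -6, -12, -18, -24.
3rd diffs: -6, -6, -6 (constant).
Newton forward-difference form: t_n = -1 + (-3)·C(n-1,1) + (-6)·C(n-1,2) + (-6)·C(n-1,3).
At n = 15: n-1 = 14, so t_{15} = -1 - 42 - 546 - 2184 = -2773.

-2773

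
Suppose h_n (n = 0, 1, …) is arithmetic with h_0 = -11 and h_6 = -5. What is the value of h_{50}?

39

Common difference d = (-5 - (-11)) / (6 - 0) = 1.
h_n = -11 + (n - 0)·1.
h_{50} = -11 + 50·1 = 39.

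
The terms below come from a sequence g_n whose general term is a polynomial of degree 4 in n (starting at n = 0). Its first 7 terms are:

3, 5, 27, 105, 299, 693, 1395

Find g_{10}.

10283

1st diffs: 2, 22, 78, 194, 394, 702.
2nd diffs: 20, 56, 116, 200, 308.
3rd diffs: 36, 60, 84, 108.
4th diffs: 24, 24, 24 (constant).
Newton forward-difference form: g_n = 3 + 2·C(n,1) + 20·C(n,2) + 36·C(n,3) + 24·C(n,4).
At n = 10: n = 10, so g_{10} = 3 + 20 + 900 + 4320 + 5040 = 10283.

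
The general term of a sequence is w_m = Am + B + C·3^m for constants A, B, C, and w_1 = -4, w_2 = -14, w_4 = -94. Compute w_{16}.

-43046782

At m = 1, 2, 4: A + B + 3C = -4; 2A + B + 9C = -14; 4A + B + 81C = -94.
Subtracting the first from the second: A + 6C = -10.
Subtracting the second from the third: 2A + 72C = -80.
Solving: C = -1, A = -4, then B = 3.
Hence w_{16} = -4·16 + 3 + (-1)·43046721 = -43046782.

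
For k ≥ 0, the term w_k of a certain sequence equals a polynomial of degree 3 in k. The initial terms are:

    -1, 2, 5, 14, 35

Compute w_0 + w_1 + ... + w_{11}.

1st diffs: 3, 3, 9, 21.
2nd diffs: 0, 6, 12.
3rd diffs: 6, 6 (constant).
Newton forward-difference form: w_k = -1 + 3·C(k,1) + 6·C(k,3).
Continuing: …, 74, 137, 230, 359, …, w_{11} = 1022.
Summing k = 0..11 (12 terms) gives 3156.

3156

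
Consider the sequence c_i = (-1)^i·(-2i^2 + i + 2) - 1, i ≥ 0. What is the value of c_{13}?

322

(-1)^13 = -1; -2i^2 + i + 2 at i=13 is -323; so c_{13} = 322.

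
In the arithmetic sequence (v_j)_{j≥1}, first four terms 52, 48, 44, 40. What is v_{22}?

-32

Common difference d = -4.
v_j = 52 + (j - 1)·(-4).
v_{22} = 52 + 21·(-4) = -32.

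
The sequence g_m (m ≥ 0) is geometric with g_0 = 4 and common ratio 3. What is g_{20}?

g_m = 4·3^(m-0).
g_{20} = 4·3^20 = 13947137604.

13947137604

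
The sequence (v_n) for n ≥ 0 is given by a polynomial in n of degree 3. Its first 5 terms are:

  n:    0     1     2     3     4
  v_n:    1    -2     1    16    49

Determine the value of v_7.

1st diffs: -3, 3, 15, 33.
2nd diffs: 6, 12, 18.
3rd diffs: 6, 6 (constant).
So v_n = n^3 - 4n + 1.
Evaluating at n = 7 gives v_7 = 316.

316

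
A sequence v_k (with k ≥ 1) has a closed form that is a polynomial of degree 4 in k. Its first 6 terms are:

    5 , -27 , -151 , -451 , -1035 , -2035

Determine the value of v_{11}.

1st diffs: -32, -124, -300, -584, -1000.
2nd diffs: -92, -176, -284, -416.
3rd diffs: -84, -108, -132.
4th diffs: -24, -24 (constant).
Newton forward-difference form: v_k = 5 + (-32)·C(k-1,1) + (-92)·C(k-1,2) + (-84)·C(k-1,3) + (-24)·C(k-1,4).
At k = 11: k-1 = 10, so v_{11} = 5 - 320 - 4140 - 10080 - 5040 = -19575.

-19575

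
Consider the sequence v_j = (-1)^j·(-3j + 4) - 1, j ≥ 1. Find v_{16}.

(-1)^16 = 1; -3j + 4 at j=16 is -44; so v_{16} = -45.

-45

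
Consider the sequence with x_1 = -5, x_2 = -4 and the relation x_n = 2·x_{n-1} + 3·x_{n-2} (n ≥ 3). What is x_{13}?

-1195745

Step forward from the initial values:
x_3 = -23;  x_4 = -58;  x_5 = -185;  …;  x_{10} = -44284;  x_{11} = -132863;  x_{12} = -398578;  x_{13} = -1195745.
(Characteristic roots are 3 and -1.)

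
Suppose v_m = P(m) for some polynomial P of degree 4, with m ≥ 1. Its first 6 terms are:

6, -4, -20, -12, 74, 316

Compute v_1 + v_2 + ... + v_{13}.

49920

1st diffs: -10, -16, 8, 86, 242.
2nd diffs: -6, 24, 78, 156.
3rd diffs: 30, 54, 78.
4th diffs: 24, 24 (constant).
Newton forward-difference form: v_m = 6 + (-10)·C(m-1,1) + (-6)·C(m-1,2) + 30·C(m-1,3) + 24·C(m-1,4).
Continuing: …, 816, 1700, 3118, 5244, …, v_{13} = 17970.
Summing m = 1..13 (13 terms) gives 49920.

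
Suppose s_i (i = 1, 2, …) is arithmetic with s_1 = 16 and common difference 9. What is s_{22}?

s_i = 16 + (i - 1)·9.
s_{22} = 16 + 21·9 = 205.

205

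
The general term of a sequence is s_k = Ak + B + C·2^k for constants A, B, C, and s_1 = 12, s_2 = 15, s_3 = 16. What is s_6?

The three given values yield: A + B + 2C = 12; 2A + B + 4C = 15; 3A + B + 8C = 16.
Subtracting the first from the second: A + 2C = 3.
Subtracting the second from the third: A + 4C = 1.
Solving: C = -1, A = 5, then B = 9.
Hence s_6 = 5·6 + 9 + (-1)·64 = -25.

-25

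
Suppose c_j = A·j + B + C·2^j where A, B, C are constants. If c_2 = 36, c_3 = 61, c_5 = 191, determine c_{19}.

2621541

The three given values yield: 2A + B + 4C = 36; 3A + B + 8C = 61; 5A + B + 32C = 191.
Subtracting the first from the second: A + 4C = 25.
Subtracting the second from the third: 2A + 24C = 130.
Solving: C = 5, A = 5, then B = 6.
Hence c_{19} = 5·19 + 6 + 5·524288 = 2621541.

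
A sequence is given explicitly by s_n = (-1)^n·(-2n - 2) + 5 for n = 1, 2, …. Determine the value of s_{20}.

-37

(-1)^20 = 1; -2n - 2 at n=20 is -42; so s_{20} = -37.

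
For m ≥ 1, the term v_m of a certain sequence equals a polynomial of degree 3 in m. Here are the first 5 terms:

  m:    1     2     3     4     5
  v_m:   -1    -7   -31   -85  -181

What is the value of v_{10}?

-1711

1st diffs: -6, -24, -54, -96.
2nd diffs: -18, -30, -42.
3rd diffs: -12, -12 (constant).
So v_m = -2m^3 + 3m^2 - m - 1.
Evaluating at m = 10 gives v_{10} = -1711.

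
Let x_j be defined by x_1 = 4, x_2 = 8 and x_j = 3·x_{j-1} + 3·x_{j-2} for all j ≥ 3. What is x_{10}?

Step forward from the initial values:
x_3 = 36  x_4 = 132  x_5 = 504  x_6 = 1908  x_7 = 7236  x_8 = 27432  x_9 = 104004  x_{10} = 394308.

394308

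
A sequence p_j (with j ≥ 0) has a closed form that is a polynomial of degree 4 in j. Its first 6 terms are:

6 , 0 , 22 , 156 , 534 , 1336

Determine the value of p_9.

14064

1st diffs: -6, 22, 134, 378, 802.
2nd diffs: 28, 112, 244, 424.
3rd diffs: 84, 132, 180.
4th diffs: 48, 48 (constant).
Newton forward-difference form: p_j = 6 + (-6)·C(j,1) + 28·C(j,2) + 84·C(j,3) + 48·C(j,4).
At j = 9: j = 9, so p_9 = 6 - 54 + 1008 + 7056 + 6048 = 14064.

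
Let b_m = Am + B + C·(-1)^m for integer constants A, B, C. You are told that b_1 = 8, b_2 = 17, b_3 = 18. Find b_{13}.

Plug in m = 1, 2, 3: A + B - C = 8; 2A + B + C = 17; 3A + B - C = 18.
Subtracting the first from the second: A + 2C = 9.
Subtracting the second from the third: A - 2C = 1.
Solving: C = 2, A = 5, then B = 5.
So b_m = 5·m + 5 + 2·(-1)^m; at m=13 this is 68.

68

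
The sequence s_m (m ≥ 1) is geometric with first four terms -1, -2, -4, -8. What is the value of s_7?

-64

Common ratio r = 2.
s_m = (-1)·2^(m-1).
s_7 = (-1)·2^6 = -64.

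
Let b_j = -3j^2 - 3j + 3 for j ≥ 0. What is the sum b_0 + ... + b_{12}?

Over j = 0..12: Σj = 78, Σj² = 650.
Total = (-3)·650 + (-3)·78 + (3)·13 = -2145.

-2145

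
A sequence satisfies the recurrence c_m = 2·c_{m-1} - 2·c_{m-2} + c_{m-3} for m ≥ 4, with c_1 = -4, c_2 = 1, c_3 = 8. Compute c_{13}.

-4

Applying the relation repeatedly:
c_4 = 10  c_5 = 5  c_6 = -2  c_7 = -4  c_8 = 1  c_9 = 8  c_{10} = 10  c_{11} = 5  c_{12} = -2  c_{13} = -4.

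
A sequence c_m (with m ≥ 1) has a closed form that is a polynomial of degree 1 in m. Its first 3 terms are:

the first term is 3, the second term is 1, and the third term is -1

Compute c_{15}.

1st diffs: -2, -2 (constant).
So c_m = -2m + 5.
Evaluating at m = 15 gives c_{15} = -25.

-25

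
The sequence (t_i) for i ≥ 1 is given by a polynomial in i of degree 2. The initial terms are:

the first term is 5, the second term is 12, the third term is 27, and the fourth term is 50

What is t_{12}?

522

1st diffs: 7, 15, 23.
2nd diffs: 8, 8 (constant).
So t_i = 4i^2 - 5i + 6.
Evaluating at i = 12 gives t_{12} = 522.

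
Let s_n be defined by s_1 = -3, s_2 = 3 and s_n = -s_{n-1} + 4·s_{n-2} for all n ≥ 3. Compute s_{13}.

Applying the relation repeatedly:
s_3 = -15; s_4 = 27; s_5 = -87; …; s_{10} = 8787; s_{11} = -22767; s_{12} = 57915; s_{13} = -148983.

-148983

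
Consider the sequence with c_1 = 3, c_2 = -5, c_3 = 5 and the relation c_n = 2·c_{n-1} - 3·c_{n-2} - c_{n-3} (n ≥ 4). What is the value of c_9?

-177

Iterate the recurrence:
c_4 = 22  c_5 = 34  c_6 = -3  c_7 = -130  c_8 = -285  c_9 = -177.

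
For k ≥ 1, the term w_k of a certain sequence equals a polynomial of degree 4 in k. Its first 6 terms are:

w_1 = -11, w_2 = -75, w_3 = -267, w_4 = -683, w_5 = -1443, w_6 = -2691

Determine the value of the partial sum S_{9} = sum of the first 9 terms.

1st diffs: -64, -192, -416, -760, -1248.
2nd diffs: -128, -224, -344, -488.
3rd diffs: -96, -120, -144.
4th diffs: -24, -24 (constant).
So w_k = -k^4 - 6k^3 - 3k^2 + 2k - 3.
Continuing: -4595, -7347, -11163.
Summing k = 1..9 (9 terms) gives -28275.

-28275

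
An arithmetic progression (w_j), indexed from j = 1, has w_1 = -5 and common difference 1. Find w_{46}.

w_j = -5 + (j - 1)·1.
w_{46} = -5 + 45·1 = 40.

40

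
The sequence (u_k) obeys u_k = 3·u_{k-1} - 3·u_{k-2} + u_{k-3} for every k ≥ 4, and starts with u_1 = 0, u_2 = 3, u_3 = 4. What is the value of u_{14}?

-117

u_4 = 3;  u_5 = 0;  u_6 = -5;  …;  u_{11} = -60;  u_{12} = -77;  u_{13} = -96;  u_{14} = -117.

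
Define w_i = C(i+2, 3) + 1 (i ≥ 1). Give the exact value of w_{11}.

287

C(13, 3) = 286, so w_{11} = 287.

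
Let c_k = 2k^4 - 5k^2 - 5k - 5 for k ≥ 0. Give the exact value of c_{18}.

c_{18} = 2·18^4 - 5·18^2 - 5·18 - 5 = 208237.

208237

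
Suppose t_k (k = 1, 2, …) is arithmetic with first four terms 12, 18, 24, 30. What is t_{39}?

Common difference d = 6.
t_k = 12 + (k - 1)·6.
t_{39} = 12 + 38·6 = 240.

240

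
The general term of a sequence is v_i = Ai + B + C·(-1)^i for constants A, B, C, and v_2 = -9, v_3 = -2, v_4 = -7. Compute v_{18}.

7

Write the equations: 2A + B + C = -9; 3A + B - C = -2; 4A + B + C = -7.
Subtracting the first from the second: A - 2C = 7.
Subtracting the second from the third: A + 2C = -5.
Solving: C = -3, A = 1, then B = -8.
So v_i = 1·i + (-8) + (-3)·(-1)^i; at i=18 this is 7.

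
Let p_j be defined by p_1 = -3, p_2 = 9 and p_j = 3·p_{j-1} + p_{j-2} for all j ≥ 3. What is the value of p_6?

Compute successive terms:
p_3 = 24;  p_4 = 81;  p_5 = 267;  p_6 = 882.

882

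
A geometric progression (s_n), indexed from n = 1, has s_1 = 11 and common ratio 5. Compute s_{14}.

s_n = 11·5^(n-1).
s_{14} = 11·5^13 = 13427734375.

13427734375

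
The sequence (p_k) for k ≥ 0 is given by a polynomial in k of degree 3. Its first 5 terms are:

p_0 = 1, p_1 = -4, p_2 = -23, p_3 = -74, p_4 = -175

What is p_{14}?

1st diffs: -5, -19, -51, -101.
2nd diffs: -14, -32, -50.
3rd diffs: -18, -18 (constant).
So p_k = -3k^3 + 2k^2 - 4k + 1.
Evaluating at k = 14 gives p_{14} = -7895.

-7895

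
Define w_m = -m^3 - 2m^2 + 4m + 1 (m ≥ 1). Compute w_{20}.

-8719

w_{20} = -1·20^3 - 2·20^2 + 4·20 + 1 = -8719.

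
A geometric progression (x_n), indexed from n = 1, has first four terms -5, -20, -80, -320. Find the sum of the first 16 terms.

-7158278825

Common ratio r = 4.
x_n = (-5)·4^(n-1).
S = (-5)·(4^16 - 1)/(4 - 1) = (-5)·(4294967296 - 1)/(3) = -7158278825.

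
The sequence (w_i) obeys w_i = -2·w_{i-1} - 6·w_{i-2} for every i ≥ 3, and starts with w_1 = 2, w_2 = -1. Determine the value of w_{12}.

-37216

Compute successive terms:
w_3 = -10, w_4 = 26, w_5 = 8, w_6 = -172, w_7 = 296, w_8 = 440, w_9 = -2656, w_{10} = 2672, w_{11} = 10592, w_{12} = -37216.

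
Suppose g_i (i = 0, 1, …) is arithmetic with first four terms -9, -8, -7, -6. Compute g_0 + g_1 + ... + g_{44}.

585

Common difference d = 1.
g_i = -9 + (i - 0)·1.
g_{44} = 35; S = 45·(-9 + 35)/2 = 585.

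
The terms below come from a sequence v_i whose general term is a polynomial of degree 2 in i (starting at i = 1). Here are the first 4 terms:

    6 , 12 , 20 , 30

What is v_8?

90

1st diffs: 6, 8, 10.
2nd diffs: 2, 2 (constant).
Newton forward-difference form: v_i = 6 + 6·C(i-1,1) + 2·C(i-1,2).
At i = 8: i-1 = 7, so v_8 = 6 + 42 + 42 = 90.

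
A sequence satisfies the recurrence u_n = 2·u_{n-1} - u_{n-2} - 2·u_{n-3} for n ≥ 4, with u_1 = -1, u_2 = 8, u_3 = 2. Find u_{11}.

654

Applying the relation repeatedly:
u_4 = -2; u_5 = -22; u_6 = -46; u_7 = -66; u_8 = -42; u_9 = 74; u_{10} = 322; u_{11} = 654.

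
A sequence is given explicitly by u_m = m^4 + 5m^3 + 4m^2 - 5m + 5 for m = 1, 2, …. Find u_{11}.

u_{11} = 1·11^4 + 5·11^3 + 4·11^2 - 5·11 + 5 = 21730.

21730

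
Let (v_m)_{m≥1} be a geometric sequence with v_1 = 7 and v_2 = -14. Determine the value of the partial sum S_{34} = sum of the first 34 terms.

-40086361427

Common ratio r = -2.
v_m = 7·(-2)^(m-1).
S = 7·((-2)^34 - 1)/(-2 - 1) = 7·(17179869184 - 1)/(-3) = -40086361427.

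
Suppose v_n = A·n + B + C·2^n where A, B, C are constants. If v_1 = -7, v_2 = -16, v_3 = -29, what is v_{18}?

The three given values yield: A + B + 2C = -7; 2A + B + 4C = -16; 3A + B + 8C = -29.
Subtracting the first from the second: A + 2C = -9.
Subtracting the second from the third: A + 4C = -13.
Solving: C = -2, A = -5, then B = 2.
So v_n = -5·n + 2 + (-2)·2^n; at n=18 this is -524376.

-524376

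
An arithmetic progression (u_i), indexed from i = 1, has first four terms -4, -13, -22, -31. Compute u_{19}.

Common difference d = -9.
u_i = -4 + (i - 1)·(-9).
u_{19} = -4 + 18·(-9) = -166.

-166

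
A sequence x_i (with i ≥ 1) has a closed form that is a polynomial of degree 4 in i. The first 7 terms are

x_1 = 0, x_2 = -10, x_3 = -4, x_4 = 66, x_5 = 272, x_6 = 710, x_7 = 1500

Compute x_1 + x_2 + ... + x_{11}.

29018

1st diffs: -10, 6, 70, 206, 438, 790.
2nd diffs: 16, 64, 136, 232, 352.
3rd diffs: 48, 72, 96, 120.
4th diffs: 24, 24, 24 (constant).
Newton forward-difference form: x_i = (-10)·C(i-1,1) + 16·C(i-1,2) + 48·C(i-1,3) + 24·C(i-1,4).
Continuing: 2786, 4736, 7542, 11420.
Summing i = 1..11 (11 terms) gives 29018.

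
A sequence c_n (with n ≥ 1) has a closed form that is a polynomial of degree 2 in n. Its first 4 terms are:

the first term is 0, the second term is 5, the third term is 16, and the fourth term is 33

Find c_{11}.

1st diffs: 5, 11, 17.
2nd diffs: 6, 6 (constant).
Newton forward-difference form: c_n = 5·C(n-1,1) + 6·C(n-1,2).
At n = 11: n-1 = 10, so c_{11} = 50 + 270 = 320.

320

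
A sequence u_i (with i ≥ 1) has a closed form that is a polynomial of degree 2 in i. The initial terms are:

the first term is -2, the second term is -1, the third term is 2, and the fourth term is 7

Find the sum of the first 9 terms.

186

1st diffs: 1, 3, 5.
2nd diffs: 2, 2 (constant).
Newton forward-difference form: u_i = -2 + 1·C(i-1,1) + 2·C(i-1,2).
Continuing: …, 14, 23, 34, 47, …, u_9 = 62.
Summing i = 1..9 (9 terms) gives 186.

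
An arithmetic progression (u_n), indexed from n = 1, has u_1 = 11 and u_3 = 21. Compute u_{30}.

Common difference d = (21 - 11) / (3 - 1) = 5.
u_n = 11 + (n - 1)·5.
u_{30} = 11 + 29·5 = 156.

156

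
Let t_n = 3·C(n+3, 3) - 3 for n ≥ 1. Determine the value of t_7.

C(10, 3) = 120, so t_7 = 357.

357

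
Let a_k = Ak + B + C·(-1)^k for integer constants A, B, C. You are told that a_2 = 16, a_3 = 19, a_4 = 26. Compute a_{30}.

Plug in k = 2, 3, 4: 2A + B + C = 16; 3A + B - C = 19; 4A + B + C = 26.
Subtracting the first from the second: A - 2C = 3.
Subtracting the second from the third: A + 2C = 7.
Solving: C = 1, A = 5, then B = 5.
Hence a_{30} = 5·30 + 5 + 1·1 = 156.

156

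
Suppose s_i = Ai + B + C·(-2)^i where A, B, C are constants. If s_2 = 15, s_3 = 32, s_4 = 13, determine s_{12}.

-4027

The three given values yield: 2A + B + 4C = 15; 3A + B - 8C = 32; 4A + B + 16C = 13.
Subtracting the first from the second: A - 12C = 17.
Subtracting the second from the third: A + 24C = -19.
Solving: C = -1, A = 5, then B = 9.
So s_i = 5·i + 9 + (-1)·(-2)^i; at i=12 this is -4027.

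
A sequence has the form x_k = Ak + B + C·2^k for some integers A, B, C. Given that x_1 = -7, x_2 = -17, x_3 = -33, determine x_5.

Write the equations: A + B + 2C = -7; 2A + B + 4C = -17; 3A + B + 8C = -33.
Subtracting the first from the second: A + 2C = -10.
Subtracting the second from the third: A + 4C = -16.
Solving: C = -3, A = -4, then B = 3.
Hence x_5 = -4·5 + 3 + (-3)·32 = -113.

-113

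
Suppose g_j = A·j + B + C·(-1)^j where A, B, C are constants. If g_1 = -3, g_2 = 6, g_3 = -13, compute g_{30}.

At j = 1, 2, 3: A + B - C = -3; 2A + B + C = 6; 3A + B - C = -13.
Subtracting the first from the second: A + 2C = 9.
Subtracting the second from the third: A - 2C = -19.
Solving: C = 7, A = -5, then B = 9.
So g_j = -5·j + 9 + 7·(-1)^j; at j=30 this is -134.

-134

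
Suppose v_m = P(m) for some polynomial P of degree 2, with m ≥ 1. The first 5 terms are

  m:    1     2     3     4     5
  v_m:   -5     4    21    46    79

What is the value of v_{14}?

736

1st diffs: 9, 17, 25, 33.
2nd diffs: 8, 8, 8 (constant).
So v_m = 4m^2 - 3m - 6.
Evaluating at m = 14 gives v_{14} = 736.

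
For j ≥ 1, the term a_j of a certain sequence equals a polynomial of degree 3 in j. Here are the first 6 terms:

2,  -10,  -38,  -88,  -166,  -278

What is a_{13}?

-2518

1st diffs: -12, -28, -50, -78, -112.
2nd diffs: -16, -22, -28, -34.
3rd diffs: -6, -6, -6 (constant).
Newton forward-difference form: a_j = 2 + (-12)·C(j-1,1) + (-16)·C(j-1,2) + (-6)·C(j-1,3).
At j = 13: j-1 = 12, so a_{13} = 2 - 144 - 1056 - 1320 = -2518.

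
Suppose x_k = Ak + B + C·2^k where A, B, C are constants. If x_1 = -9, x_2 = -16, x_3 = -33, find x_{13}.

At k = 1, 2, 3: A + B + 2C = -9; 2A + B + 4C = -16; 3A + B + 8C = -33.
Subtracting the first from the second: A + 2C = -7.
Subtracting the second from the third: A + 4C = -17.
Solving: C = -5, A = 3, then B = -2.
Therefore x_{13} = 39 + (-2) + (-5)·8192 = -40923.

-40923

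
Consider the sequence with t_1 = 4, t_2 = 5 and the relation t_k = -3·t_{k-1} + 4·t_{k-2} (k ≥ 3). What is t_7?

Compute successive terms:
t_3 = 1, t_4 = 17, t_5 = -47, t_6 = 209, t_7 = -815.
(Characteristic roots are 1 and -4.)

-815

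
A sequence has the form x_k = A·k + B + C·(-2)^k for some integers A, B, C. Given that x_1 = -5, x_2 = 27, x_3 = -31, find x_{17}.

The three given values yield: A + B - 2C = -5; 2A + B + 4C = 27; 3A + B - 8C = -31.
Subtracting the first from the second: A + 6C = 32.
Subtracting the second from the third: A - 12C = -58.
Solving: C = 5, A = 2, then B = 3.
Hence x_{17} = 2·17 + 3 + 5·(-131072) = -655323.

-655323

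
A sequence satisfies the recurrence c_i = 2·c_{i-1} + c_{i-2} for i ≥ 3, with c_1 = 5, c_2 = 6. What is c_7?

565

c_3 = 17;  c_4 = 40;  c_5 = 97;  c_6 = 234;  c_7 = 565.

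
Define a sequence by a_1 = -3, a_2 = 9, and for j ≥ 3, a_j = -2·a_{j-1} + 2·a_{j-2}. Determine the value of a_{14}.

Applying the relation repeatedly:
a_3 = -24; a_4 = 66; a_5 = -180; …; a_{11} = -74880; a_{12} = 204576; a_{13} = -558912; a_{14} = 1526976.

1526976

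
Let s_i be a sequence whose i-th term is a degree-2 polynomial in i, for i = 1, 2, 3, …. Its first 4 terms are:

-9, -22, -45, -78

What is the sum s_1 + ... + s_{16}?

-7304

1st diffs: -13, -23, -33.
2nd diffs: -10, -10 (constant).
Newton forward-difference form: s_i = -9 + (-13)·C(i-1,1) + (-10)·C(i-1,2).
Continuing: …, -121, -174, -237, -310, …, s_{16} = -1254.
Summing i = 1..16 (16 terms) gives -7304.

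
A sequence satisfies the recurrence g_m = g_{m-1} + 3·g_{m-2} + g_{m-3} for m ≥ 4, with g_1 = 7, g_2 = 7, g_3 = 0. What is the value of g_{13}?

Iterate the recurrence:
g_4 = 28  g_5 = 35  g_6 = 119  g_7 = 252  g_8 = 644  g_9 = 1519  g_{10} = 3703  g_{11} = 8904  g_{12} = 21532  g_{13} = 51947.

51947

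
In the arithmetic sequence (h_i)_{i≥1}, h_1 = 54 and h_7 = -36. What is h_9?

Common difference d = (-36 - 54) / (7 - 1) = -15.
h_i = 54 + (i - 1)·(-15).
h_9 = 54 + 8·(-15) = -66.

-66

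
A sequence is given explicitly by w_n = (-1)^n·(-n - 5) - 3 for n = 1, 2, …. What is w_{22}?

(-1)^22 = 1; -n - 5 at n=22 is -27; so w_{22} = -30.

-30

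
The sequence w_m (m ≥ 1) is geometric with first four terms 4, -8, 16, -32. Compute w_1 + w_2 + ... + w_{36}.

Common ratio r = -2.
w_m = 4·(-2)^(m-1).
S = 4·((-2)^36 - 1)/(-2 - 1) = 4·(68719476736 - 1)/(-3) = -91625968980.

-91625968980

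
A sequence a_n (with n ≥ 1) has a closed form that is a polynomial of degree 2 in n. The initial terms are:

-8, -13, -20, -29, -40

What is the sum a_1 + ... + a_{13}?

-1066

1st diffs: -5, -7, -9, -11.
2nd diffs: -2, -2, -2 (constant).
So a_n = -n^2 - 2n - 5.
Continuing: …, -53, -68, -85, -104, …, a_{13} = -200.
Summing n = 1..13 (13 terms) gives -1066.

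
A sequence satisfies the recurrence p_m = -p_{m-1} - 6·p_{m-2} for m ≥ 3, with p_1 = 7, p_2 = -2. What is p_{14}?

p_3 = -40; p_4 = 52; p_5 = 188; …; p_{11} = 21068; p_{12} = 110380; p_{13} = -236788; p_{14} = -425492.

-425492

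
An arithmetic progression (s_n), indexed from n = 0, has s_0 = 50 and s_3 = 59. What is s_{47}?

Common difference d = (59 - 50) / (3 - 0) = 3.
s_n = 50 + (n - 0)·3.
s_{47} = 50 + 47·3 = 191.

191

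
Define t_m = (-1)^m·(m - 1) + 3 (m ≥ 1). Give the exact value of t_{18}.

(-1)^18 = 1; m - 1 at m=18 is 17; so t_{18} = 20.

20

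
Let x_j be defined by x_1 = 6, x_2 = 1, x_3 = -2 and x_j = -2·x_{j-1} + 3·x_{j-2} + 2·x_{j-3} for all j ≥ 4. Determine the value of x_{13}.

-183450

Iterate the recurrence:
x_4 = 19  x_5 = -42  x_6 = 137  x_7 = -362  x_8 = 1051  x_9 = -2914  x_{10} = 8257  x_{11} = -23154  x_{12} = 65251  x_{13} = -183450.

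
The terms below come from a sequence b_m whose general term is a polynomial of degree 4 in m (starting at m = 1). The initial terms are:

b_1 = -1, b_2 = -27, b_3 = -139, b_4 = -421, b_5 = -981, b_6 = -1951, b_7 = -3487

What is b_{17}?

-101457

1st diffs: -26, -112, -282, -560, -970, -1536.
2nd diffs: -86, -170, -278, -410, -566.
3rd diffs: -84, -108, -132, -156.
4th diffs: -24, -24, -24 (constant).
So b_m = -m^4 - 4m^3 + 6m^2 - m - 1.
Evaluating at m = 17 gives b_{17} = -101457.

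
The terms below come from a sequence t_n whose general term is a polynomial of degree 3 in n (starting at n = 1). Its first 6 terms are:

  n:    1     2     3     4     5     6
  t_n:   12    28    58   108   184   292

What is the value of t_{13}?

1st diffs: 16, 30, 50, 76, 108.
2nd diffs: 14, 20, 26, 32.
3rd diffs: 6, 6, 6 (constant).
Newton forward-difference form: t_n = 12 + 16·C(n-1,1) + 14·C(n-1,2) + 6·C(n-1,3).
At n = 13: n-1 = 12, so t_{13} = 12 + 192 + 924 + 1320 = 2448.

2448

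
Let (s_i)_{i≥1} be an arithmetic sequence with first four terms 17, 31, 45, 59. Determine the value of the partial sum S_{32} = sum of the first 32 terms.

7488

Common difference d = 14.
s_i = 17 + (i - 1)·14.
s_{32} = 451; S = 32·(17 + 451)/2 = 7488.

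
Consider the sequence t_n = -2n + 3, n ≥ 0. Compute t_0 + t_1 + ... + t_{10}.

Over n = 0..10: Σn = 55.
Total = (-2)·55 + (3)·11 = -77.

-77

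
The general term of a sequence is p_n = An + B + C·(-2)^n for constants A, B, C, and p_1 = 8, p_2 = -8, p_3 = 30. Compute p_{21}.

6291498

Write the equations: A + B - 2C = 8; 2A + B + 4C = -8; 3A + B - 8C = 30.
Subtracting the first from the second: A + 6C = -16.
Subtracting the second from the third: A - 12C = 38.
Solving: C = -3, A = 2, then B = 0.
Therefore p_{21} = 42 + 0 + (-3)·(-2097152) = 6291498.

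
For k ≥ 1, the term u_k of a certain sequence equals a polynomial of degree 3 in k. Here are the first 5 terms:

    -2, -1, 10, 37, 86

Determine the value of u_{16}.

3793

1st diffs: 1, 11, 27, 49.
2nd diffs: 10, 16, 22.
3rd diffs: 6, 6 (constant).
Newton forward-difference form: u_k = -2 + 1·C(k-1,1) + 10·C(k-1,2) + 6·C(k-1,3).
At k = 16: k-1 = 15, so u_{16} = -2 + 15 + 1050 + 2730 = 3793.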